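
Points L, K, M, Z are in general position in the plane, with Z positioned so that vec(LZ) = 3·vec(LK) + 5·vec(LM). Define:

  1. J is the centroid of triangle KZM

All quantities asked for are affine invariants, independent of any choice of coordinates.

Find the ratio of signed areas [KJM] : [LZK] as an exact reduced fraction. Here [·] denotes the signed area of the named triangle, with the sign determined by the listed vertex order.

Set L = (0, 0), K = (1, 0), M = (0, 1), Z = (3, 5); any affine frame gives the same invariant.
1. J is the centroid of triangle KZM ⇒ J = (4/3, 2)
2·[KJM] = 7/3, 2·[LZK] = -5
[KJM]:[LZK] = 7/3:-5 = -7/15

[KJM]:[LZK] = -7/15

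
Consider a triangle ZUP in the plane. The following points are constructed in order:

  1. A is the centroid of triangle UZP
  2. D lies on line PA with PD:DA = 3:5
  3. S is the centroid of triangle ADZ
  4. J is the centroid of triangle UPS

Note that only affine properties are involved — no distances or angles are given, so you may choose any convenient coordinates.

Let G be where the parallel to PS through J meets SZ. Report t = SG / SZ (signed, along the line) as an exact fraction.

t = -35/33

Choose coordinates Z = (0, 0), U = (1, 0), P = (0, 1).
1. A is the centroid of triangle UZP ⇒ A = (1/3, 1/3)
2. D lies on line PA with PD:DA = 3:5 ⇒ D = (1/8, 3/4)
3. S is the centroid of triangle ADZ ⇒ S = (11/72, 13/36)
4. J is the centroid of triangle UPS ⇒ J = (83/216, 49/108)
through J parallel to PS: direction (11/72, -23/36); meets SZ at G = (17/54, 221/297)
G = S + t·(Z−S) with t = -35/33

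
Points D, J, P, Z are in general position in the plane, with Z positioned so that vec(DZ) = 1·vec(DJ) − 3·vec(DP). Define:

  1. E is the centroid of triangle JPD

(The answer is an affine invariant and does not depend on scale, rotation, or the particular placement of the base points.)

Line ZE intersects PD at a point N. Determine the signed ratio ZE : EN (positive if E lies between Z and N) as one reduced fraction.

ZE:EN = 2

Assign D = (0, 0), J = (1, 0), P = (0, 1), Z = (1, -3) — the answer is frame-independent, so this choice is without loss of generality.
1. E is the centroid of triangle JPD ⇒ E = (1/3, 1/3)
line ZE meets PD at N = (0, 2)
E = Z + t·(N−Z) with t = 2/3, so ZE:EN = 2/3:1/3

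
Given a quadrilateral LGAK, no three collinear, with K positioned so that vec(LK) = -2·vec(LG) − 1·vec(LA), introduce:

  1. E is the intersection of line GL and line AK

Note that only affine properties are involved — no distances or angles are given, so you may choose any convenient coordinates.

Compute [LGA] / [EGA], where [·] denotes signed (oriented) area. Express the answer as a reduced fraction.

Set L = (0, 0), G = (1, 0), A = (0, 1), K = (-2, -1); any affine frame gives the same invariant.
1. E is the intersection of line GL and line AK ⇒ E = (-1, 0)
2·[LGA] = 1, 2·[EGA] = 2
[LGA]:[EGA] = 1:2 = 1/2

[LGA]:[EGA] = 1/2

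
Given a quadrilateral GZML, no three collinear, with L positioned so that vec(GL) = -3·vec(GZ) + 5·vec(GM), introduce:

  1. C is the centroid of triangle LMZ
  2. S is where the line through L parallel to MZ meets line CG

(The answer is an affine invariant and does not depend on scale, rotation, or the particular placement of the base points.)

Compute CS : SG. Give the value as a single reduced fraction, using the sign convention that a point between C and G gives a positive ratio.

Assign G = (0, 0), Z = (1, 0), M = (0, 1), L = (-3, 5) — the answer is frame-independent, so this choice is without loss of generality.
1. C is the centroid of triangle LMZ ⇒ C = (-2/3, 2)
2. S is where the line through L parallel to MZ meets line CG ⇒ S = (-1, 3)
S = C + t·(G−C) with t = -1/2, so CS:SG = t:(1−t) = -1/2:3/2

CS:SG = -1/3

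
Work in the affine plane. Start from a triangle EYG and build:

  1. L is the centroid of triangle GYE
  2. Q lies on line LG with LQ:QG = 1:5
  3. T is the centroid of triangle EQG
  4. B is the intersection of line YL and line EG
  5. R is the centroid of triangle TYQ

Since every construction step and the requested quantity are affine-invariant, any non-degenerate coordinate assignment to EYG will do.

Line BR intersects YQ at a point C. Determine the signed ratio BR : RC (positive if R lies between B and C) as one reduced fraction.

Choose coordinates E = (0, 0), Y = (1, 0), G = (0, 1).
1. L is the centroid of triangle GYE ⇒ L = (1/3, 1/3)
2. Q lies on line LG with LQ:QG = 1:5 ⇒ Q = (5/18, 4/9)
3. T is the centroid of triangle EQG ⇒ T = (5/54, 13/27)
4. B is the intersection of line YL and line EG ⇒ B = (0, 1/2)
5. R is the centroid of triangle TYQ ⇒ R = (37/81, 25/81)
line BR meets YQ at C = (37/63, 16/63)
R = B + t·(C−B) with t = 7/9, so BR:RC = 7/9:2/9

BR:RC = 7/2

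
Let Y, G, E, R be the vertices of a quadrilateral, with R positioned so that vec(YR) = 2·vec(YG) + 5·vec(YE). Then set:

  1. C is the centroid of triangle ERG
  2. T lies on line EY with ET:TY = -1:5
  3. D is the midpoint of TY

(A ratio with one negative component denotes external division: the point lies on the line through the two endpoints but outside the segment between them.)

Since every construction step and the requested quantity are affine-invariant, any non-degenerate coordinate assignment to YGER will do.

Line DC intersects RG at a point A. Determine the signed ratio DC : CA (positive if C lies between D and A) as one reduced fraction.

DC:CA = 29/16

Choose coordinates Y = (0, 0), G = (1, 0), E = (0, 1), R = (2, 5).
1. C is the centroid of triangle ERG ⇒ C = (1, 2)
2. T lies on line EY with ET:TY = -1:5 ⇒ T = (0, 5/4)
3. D is the midpoint of TY ⇒ D = (0, 5/8)
line DC meets RG at A = (45/29, 80/29)
C = D + t·(A−D) with t = 29/45, so DC:CA = 29/45:16/45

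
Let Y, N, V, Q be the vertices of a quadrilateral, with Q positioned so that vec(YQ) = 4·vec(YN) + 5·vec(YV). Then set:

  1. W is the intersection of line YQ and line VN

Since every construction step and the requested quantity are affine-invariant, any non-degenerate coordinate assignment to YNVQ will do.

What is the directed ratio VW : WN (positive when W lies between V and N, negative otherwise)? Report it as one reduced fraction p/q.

VW:WN = 4/5

Assign Y = (0, 0), N = (1, 0), V = (0, 1), Q = (4, 5) — the answer is frame-independent, so this choice is without loss of generality.
1. W is the intersection of line YQ and line VN ⇒ W = (4/9, 5/9)
W = V + t·(N−V) with t = 4/9, so VW:WN = t:(1−t) = 4/9:5/9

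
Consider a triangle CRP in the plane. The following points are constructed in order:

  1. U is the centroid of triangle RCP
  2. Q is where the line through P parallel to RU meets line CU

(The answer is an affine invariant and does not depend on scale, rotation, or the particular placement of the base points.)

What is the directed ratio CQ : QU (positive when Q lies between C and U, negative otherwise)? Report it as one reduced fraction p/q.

CQ:QU = -2

Work in coordinates with C = (0, 0), R = (1, 0), P = (0, 1).
1. U is the centroid of triangle RCP ⇒ U = (1/3, 1/3)
2. Q is where the line through P parallel to RU meets line CU ⇒ Q = (2/3, 2/3)
Q = C + t·(U−C) with t = 2, so CQ:QU = t:(1−t) = 2:-1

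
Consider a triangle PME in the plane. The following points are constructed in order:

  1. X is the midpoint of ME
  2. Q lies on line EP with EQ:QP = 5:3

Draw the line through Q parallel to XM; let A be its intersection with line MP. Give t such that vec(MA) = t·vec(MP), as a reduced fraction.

Work in coordinates with P = (0, 0), M = (1, 0), E = (0, 1).
1. X is the midpoint of ME ⇒ X = (1/2, 1/2)
2. Q lies on line EP with EQ:QP = 5:3 ⇒ Q = (0, 3/8)
through Q parallel to XM: direction (1/2, -1/2); meets MP at A = (3/8, 0)
A = M + t·(P−M) with t = 5/8

t = 5/8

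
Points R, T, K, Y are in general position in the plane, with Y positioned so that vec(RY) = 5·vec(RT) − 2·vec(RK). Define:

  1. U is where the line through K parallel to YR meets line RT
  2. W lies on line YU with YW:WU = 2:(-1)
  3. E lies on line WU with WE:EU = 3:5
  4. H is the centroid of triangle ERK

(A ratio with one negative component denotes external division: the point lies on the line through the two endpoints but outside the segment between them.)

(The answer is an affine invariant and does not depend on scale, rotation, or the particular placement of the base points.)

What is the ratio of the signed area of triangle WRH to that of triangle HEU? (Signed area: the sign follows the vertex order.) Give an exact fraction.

[WRH]:[HEU] = -2/5

Set R = (0, 0), T = (1, 0), K = (0, 1), Y = (5, -2); any affine frame gives the same invariant.
1. U is where the line through K parallel to YR meets line RT ⇒ U = (5/2, 0)
2. W lies on line YU with YW:WU = 2:(-1) ⇒ W = (0, 2)
3. E lies on line WU with WE:EU = 3:5 ⇒ E = (15/16, 5/4)
4. H is the centroid of triangle ERK ⇒ H = (5/16, 3/4)
2·[WRH] = 5/8, 2·[HEU] = -25/16
[WRH]:[HEU] = 5/8:-25/16 = -2/5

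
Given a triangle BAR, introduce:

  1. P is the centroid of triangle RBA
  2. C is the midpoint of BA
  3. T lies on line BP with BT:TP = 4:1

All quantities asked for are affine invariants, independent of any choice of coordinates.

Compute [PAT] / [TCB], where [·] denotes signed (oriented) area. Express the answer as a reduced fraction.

Set B = (0, 0), A = (1, 0), R = (0, 1); any affine frame gives the same invariant.
1. P is the centroid of triangle RBA ⇒ P = (1/3, 1/3)
2. C is the midpoint of BA ⇒ C = (1/2, 0)
3. T lies on line BP with BT:TP = 4:1 ⇒ T = (4/15, 4/15)
2·[PAT] = -1/15, 2·[TCB] = -2/15
[PAT]:[TCB] = -1/15:-2/15 = 1/2

[PAT]:[TCB] = 1/2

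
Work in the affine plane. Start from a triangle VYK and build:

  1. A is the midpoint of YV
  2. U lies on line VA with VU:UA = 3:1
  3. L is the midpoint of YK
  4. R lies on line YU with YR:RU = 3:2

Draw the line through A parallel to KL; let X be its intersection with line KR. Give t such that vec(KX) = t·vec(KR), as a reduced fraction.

Assign V = (0, 0), Y = (1, 0), K = (0, 1) — the answer is frame-independent, so this choice is without loss of generality.
1. A is the midpoint of YV ⇒ A = (1/2, 0)
2. U lies on line VA with VU:UA = 3:1 ⇒ U = (3/8, 0)
3. L is the midpoint of YK ⇒ L = (1/2, 1/2)
4. R lies on line YU with YR:RU = 3:2 ⇒ R = (5/8, 0)
through A parallel to KL: direction (1/2, -1/2); meets KR at X = (5/6, -1/3)
X = K + t·(R−K) with t = 4/3

t = 4/3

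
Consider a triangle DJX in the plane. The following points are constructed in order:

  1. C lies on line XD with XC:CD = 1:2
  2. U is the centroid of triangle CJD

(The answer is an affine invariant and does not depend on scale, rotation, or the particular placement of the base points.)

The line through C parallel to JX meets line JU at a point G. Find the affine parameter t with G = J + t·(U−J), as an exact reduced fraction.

Set D = (0, 0), J = (1, 0), X = (0, 1); any affine frame gives the same invariant.
1. C lies on line XD with XC:CD = 1:2 ⇒ C = (0, 2/3)
2. U is the centroid of triangle CJD ⇒ U = (1/3, 2/9)
through C parallel to JX: direction (-1, 1); meets JU at G = (1/2, 1/6)
G = J + t·(U−J) with t = 3/4

t = 3/4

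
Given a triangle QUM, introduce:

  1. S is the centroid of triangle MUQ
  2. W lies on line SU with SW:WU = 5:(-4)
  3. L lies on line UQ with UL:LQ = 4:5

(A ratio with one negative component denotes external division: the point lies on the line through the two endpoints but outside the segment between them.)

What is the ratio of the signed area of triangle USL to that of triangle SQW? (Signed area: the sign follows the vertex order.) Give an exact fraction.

Work in coordinates with Q = (0, 0), U = (1, 0), M = (0, 1).
1. S is the centroid of triangle MUQ ⇒ S = (1/3, 1/3)
2. W lies on line SU with SW:WU = 5:(-4) ⇒ W = (11/3, -4/3)
3. L lies on line UQ with UL:LQ = 4:5 ⇒ L = (5/9, 0)
2·[USL] = 4/27, 2·[SQW] = 5/3
[USL]:[SQW] = 4/27:5/3 = 4/45

[USL]:[SQW] = 4/45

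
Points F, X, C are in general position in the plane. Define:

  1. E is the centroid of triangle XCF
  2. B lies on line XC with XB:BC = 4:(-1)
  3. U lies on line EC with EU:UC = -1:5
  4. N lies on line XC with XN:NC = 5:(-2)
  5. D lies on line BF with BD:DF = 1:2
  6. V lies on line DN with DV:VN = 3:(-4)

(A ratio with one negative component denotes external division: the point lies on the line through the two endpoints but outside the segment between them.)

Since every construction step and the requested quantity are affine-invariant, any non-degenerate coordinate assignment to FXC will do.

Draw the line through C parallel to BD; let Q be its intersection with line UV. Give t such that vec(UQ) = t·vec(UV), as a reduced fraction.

Assign F = (0, 0), X = (1, 0), C = (0, 1) — the answer is frame-independent, so this choice is without loss of generality.
1. E is the centroid of triangle XCF ⇒ E = (1/3, 1/3)
2. B lies on line XC with XB:BC = 4:(-1) ⇒ B = (-1/3, 4/3)
3. U lies on line EC with EU:UC = -1:5 ⇒ U = (5/12, 1/6)
4. N lies on line XC with XN:NC = 5:(-2) ⇒ N = (-2/3, 5/3)
5. D lies on line BF with BD:DF = 1:2 ⇒ D = (-2/9, 8/9)
6. V lies on line DN with DV:VN = 3:(-4) ⇒ V = (10/9, -13/9)
through C parallel to BD: direction (1/9, -4/9); meets UV at Q = (-5/63, 83/63)
Q = U + t·(V−U) with t = -5/7

t = -5/7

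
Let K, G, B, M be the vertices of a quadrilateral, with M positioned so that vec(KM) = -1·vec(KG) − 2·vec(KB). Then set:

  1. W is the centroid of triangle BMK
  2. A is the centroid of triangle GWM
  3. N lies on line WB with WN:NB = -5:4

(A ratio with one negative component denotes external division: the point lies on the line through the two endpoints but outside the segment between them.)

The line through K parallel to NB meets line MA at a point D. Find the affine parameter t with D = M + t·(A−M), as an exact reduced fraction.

Set K = (0, 0), G = (1, 0), B = (0, 1), M = (-1, -2); any affine frame gives the same invariant.
1. W is the centroid of triangle BMK ⇒ W = (-1/3, -1/3)
2. A is the centroid of triangle GWM ⇒ A = (-1/9, -7/9)
3. N lies on line WB with WN:NB = -5:4 ⇒ N = (4/3, 19/3)
through K parallel to NB: direction (-4/3, -16/3); meets MA at D = (-5/21, -20/21)
D = M + t·(A−M) with t = 6/7

t = 6/7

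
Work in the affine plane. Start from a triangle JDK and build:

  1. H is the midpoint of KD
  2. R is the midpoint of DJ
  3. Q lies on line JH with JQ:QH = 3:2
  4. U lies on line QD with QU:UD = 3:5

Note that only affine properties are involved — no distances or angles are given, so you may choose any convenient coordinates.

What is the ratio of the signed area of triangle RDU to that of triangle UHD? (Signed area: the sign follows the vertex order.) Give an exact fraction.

Work in coordinates with J = (0, 0), D = (1, 0), K = (0, 1).
1. H is the midpoint of KD ⇒ H = (1/2, 1/2)
2. R is the midpoint of DJ ⇒ R = (1/2, 0)
3. Q lies on line JH with JQ:QH = 3:2 ⇒ Q = (3/10, 3/10)
4. U lies on line QD with QU:UD = 3:5 ⇒ U = (9/16, 3/16)
2·[RDU] = 3/32, 2·[UHD] = -1/8
[RDU]:[UHD] = 3/32:-1/8 = -3/4

[RDU]:[UHD] = -3/4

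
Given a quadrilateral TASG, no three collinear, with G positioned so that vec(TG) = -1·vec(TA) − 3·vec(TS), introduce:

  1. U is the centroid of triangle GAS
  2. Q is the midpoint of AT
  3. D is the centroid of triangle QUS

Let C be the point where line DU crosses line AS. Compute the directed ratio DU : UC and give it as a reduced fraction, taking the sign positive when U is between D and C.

DU:UC = -17/30

Set T = (0, 0), A = (1, 0), S = (0, 1), G = (-1, -3); any affine frame gives the same invariant.
1. U is the centroid of triangle GAS ⇒ U = (0, -2/3)
2. Q is the midpoint of AT ⇒ Q = (1/2, 0)
3. D is the centroid of triangle QUS ⇒ D = (1/6, 1/9)
line DU meets AS at C = (5/17, 12/17)
U = D + t·(C−D) with t = -17/13, so DU:UC = -17/13:30/13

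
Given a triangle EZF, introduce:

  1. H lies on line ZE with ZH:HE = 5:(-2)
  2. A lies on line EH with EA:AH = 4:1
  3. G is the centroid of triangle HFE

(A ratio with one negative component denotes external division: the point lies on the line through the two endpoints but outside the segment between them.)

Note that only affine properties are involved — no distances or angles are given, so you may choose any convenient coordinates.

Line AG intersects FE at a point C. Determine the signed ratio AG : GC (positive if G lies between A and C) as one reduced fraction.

Assign E = (0, 0), Z = (1, 0), F = (0, 1) — the answer is frame-independent, so this choice is without loss of generality.
1. H lies on line ZE with ZH:HE = 5:(-2) ⇒ H = (-2/3, 0)
2. A lies on line EH with EA:AH = 4:1 ⇒ A = (-8/15, 0)
3. G is the centroid of triangle HFE ⇒ G = (-2/9, 1/3)
line AG meets FE at C = (0, 4/7)
G = A + t·(C−A) with t = 7/12, so AG:GC = 7/12:5/12

AG:GC = 7/5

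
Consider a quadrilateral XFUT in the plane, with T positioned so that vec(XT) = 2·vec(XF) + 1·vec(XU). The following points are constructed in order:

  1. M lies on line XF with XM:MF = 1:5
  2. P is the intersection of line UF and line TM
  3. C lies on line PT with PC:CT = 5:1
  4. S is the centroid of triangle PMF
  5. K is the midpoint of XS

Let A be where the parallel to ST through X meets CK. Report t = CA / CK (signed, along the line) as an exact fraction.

t = 242/111

Choose coordinates X = (0, 0), F = (1, 0), U = (0, 1), T = (2, 1).
1. M lies on line XF with XM:MF = 1:5 ⇒ M = (1/6, 0)
2. P is the intersection of line UF and line TM ⇒ P = (12/17, 5/17)
3. C lies on line PT with PC:CT = 5:1 ⇒ C = (91/51, 15/17)
4. S is the centroid of triangle PMF ⇒ S = (191/306, 5/51)
5. K is the midpoint of XS ⇒ K = (191/612, 5/102)
through X parallel to ST: direction (421/306, 46/51); meets CK at A = (-48415/33966, -5290/5661)
A = C + t·(K−C) with t = 242/111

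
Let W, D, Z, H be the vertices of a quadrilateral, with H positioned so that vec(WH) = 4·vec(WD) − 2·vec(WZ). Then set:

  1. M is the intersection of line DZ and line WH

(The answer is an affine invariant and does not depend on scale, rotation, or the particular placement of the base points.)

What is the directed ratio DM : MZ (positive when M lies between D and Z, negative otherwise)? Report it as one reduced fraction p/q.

Assign W = (0, 0), D = (1, 0), Z = (0, 1), H = (4, -2) — the answer is frame-independent, so this choice is without loss of generality.
1. M is the intersection of line DZ and line WH ⇒ M = (2, -1)
M = D + t·(Z−D) with t = -1, so DM:MZ = t:(1−t) = -1:2

DM:MZ = -1/2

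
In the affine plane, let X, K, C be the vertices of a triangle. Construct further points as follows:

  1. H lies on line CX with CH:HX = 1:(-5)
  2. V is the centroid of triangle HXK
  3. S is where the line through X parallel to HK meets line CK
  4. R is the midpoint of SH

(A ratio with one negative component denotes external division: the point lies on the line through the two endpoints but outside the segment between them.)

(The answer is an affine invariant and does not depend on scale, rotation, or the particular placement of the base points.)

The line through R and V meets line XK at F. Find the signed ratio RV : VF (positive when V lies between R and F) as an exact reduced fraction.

Choose coordinates X = (0, 0), K = (1, 0), C = (0, 1).
1. H lies on line CX with CH:HX = 1:(-5) ⇒ H = (0, 5/4)
2. V is the centroid of triangle HXK ⇒ V = (1/3, 5/12)
3. S is where the line through X parallel to HK meets line CK ⇒ S = (-4, 5)
4. R is the midpoint of SH ⇒ R = (-2, 25/8)
line RV meets XK at F = (9/13, 0)
V = R + t·(F−R) with t = 13/15, so RV:VF = 13/15:2/15

RV:VF = 13/2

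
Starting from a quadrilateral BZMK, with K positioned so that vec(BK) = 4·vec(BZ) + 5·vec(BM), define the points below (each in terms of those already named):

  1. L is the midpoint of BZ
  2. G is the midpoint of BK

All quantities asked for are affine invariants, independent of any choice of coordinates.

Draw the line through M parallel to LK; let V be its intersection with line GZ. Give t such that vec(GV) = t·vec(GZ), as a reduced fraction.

t = -19/15

Choose coordinates B = (0, 0), Z = (1, 0), M = (0, 1), K = (4, 5).
1. L is the midpoint of BZ ⇒ L = (1/2, 0)
2. G is the midpoint of BK ⇒ G = (2, 5/2)
through M parallel to LK: direction (7/2, 5); meets GZ at V = (49/15, 17/3)
V = G + t·(Z−G) with t = -19/15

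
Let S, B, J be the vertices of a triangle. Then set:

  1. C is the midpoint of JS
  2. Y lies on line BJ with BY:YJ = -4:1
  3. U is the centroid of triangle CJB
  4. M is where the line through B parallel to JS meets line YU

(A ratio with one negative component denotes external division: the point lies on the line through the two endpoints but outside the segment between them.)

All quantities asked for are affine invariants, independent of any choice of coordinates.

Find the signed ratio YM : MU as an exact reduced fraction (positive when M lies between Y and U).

Choose coordinates S = (0, 0), B = (1, 0), J = (0, 1).
1. C is the midpoint of JS ⇒ C = (0, 1/2)
2. Y lies on line BJ with BY:YJ = -4:1 ⇒ Y = (-1/3, 4/3)
3. U is the centroid of triangle CJB ⇒ U = (1/3, 1/2)
4. M is where the line through B parallel to JS meets line YU ⇒ M = (1, -1/3)
M = Y + t·(U−Y) with t = 2, so YM:MU = t:(1−t) = 2:-1

YM:MU = -2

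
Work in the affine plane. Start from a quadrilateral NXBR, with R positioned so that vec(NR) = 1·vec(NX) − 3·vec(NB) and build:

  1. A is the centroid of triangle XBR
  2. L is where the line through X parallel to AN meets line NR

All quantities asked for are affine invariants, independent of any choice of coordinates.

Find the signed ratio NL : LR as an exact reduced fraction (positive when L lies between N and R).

Work in coordinates with N = (0, 0), X = (1, 0), B = (0, 1), R = (1, -3).
1. A is the centroid of triangle XBR ⇒ A = (2/3, -2/3)
2. L is where the line through X parallel to AN meets line NR ⇒ L = (-1/2, 3/2)
L = N + t·(R−N) with t = -1/2, so NL:LR = t:(1−t) = -1/2:3/2

NL:LR = -1/3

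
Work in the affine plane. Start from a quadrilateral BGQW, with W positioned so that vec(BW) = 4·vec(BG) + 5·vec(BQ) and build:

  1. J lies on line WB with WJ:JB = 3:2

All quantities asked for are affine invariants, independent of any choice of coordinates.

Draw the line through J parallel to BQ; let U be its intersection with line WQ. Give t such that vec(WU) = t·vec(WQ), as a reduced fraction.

t = 3/5

Set B = (0, 0), G = (1, 0), Q = (0, 1), W = (4, 5); any affine frame gives the same invariant.
1. J lies on line WB with WJ:JB = 3:2 ⇒ J = (8/5, 2)
through J parallel to BQ: direction (0, 1); meets WQ at U = (8/5, 13/5)
U = W + t·(Q−W) with t = 3/5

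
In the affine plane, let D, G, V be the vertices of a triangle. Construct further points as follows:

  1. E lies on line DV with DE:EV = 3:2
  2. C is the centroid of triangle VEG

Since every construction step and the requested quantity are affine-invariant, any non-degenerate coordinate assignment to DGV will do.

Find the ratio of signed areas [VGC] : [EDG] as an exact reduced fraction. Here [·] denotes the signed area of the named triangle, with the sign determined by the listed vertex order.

[VGC]:[EDG] = -2/9

Work in coordinates with D = (0, 0), G = (1, 0), V = (0, 1).
1. E lies on line DV with DE:EV = 3:2 ⇒ E = (0, 3/5)
2. C is the centroid of triangle VEG ⇒ C = (1/3, 8/15)
2·[VGC] = -2/15, 2·[EDG] = 3/5
[VGC]:[EDG] = -2/15:3/5 = -2/9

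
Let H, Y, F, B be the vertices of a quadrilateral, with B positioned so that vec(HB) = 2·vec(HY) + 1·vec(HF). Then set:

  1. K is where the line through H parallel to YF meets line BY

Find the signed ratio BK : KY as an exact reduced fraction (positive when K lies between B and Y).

Work in coordinates with H = (0, 0), Y = (1, 0), F = (0, 1), B = (2, 1).
1. K is where the line through H parallel to YF meets line BY ⇒ K = (1/2, -1/2)
K = B + t·(Y−B) with t = 3/2, so BK:KY = t:(1−t) = 3/2:-1/2

BK:KY = -3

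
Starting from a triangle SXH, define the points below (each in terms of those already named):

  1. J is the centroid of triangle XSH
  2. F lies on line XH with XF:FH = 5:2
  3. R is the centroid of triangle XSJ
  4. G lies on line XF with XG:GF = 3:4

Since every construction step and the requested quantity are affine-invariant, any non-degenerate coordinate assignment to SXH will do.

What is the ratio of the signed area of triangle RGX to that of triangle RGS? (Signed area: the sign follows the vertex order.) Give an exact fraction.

[RGX]:[RGS] = -30/13

Set S = (0, 0), X = (1, 0), H = (0, 1); any affine frame gives the same invariant.
1. J is the centroid of triangle XSH ⇒ J = (1/3, 1/3)
2. F lies on line XH with XF:FH = 5:2 ⇒ F = (2/7, 5/7)
3. R is the centroid of triangle XSJ ⇒ R = (4/9, 1/9)
4. G lies on line XF with XG:GF = 3:4 ⇒ G = (34/49, 15/49)
2·[RGX] = -20/147, 2·[RGS] = 26/441
[RGX]:[RGS] = -20/147:26/441 = -30/13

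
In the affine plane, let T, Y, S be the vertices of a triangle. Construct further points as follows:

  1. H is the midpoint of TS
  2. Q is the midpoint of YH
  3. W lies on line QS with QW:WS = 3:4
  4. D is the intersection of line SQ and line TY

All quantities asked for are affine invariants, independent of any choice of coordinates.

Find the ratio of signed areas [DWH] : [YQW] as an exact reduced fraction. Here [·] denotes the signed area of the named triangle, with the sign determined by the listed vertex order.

[DWH]:[YQW] = -16/9

Set T = (0, 0), Y = (1, 0), S = (0, 1); any affine frame gives the same invariant.
1. H is the midpoint of TS ⇒ H = (0, 1/2)
2. Q is the midpoint of YH ⇒ Q = (1/2, 1/4)
3. W lies on line QS with QW:WS = 3:4 ⇒ W = (2/7, 4/7)
4. D is the intersection of line SQ and line TY ⇒ D = (2/3, 0)
2·[DWH] = 4/21, 2·[YQW] = -3/28
[DWH]:[YQW] = 4/21:-3/28 = -16/9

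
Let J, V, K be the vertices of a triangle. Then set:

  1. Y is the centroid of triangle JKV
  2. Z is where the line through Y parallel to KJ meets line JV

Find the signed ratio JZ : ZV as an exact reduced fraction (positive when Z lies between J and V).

Work in coordinates with J = (0, 0), V = (1, 0), K = (0, 1).
1. Y is the centroid of triangle JKV ⇒ Y = (1/3, 1/3)
2. Z is where the line through Y parallel to KJ meets line JV ⇒ Z = (1/3, 0)
Z = J + t·(V−J) with t = 1/3, so JZ:ZV = t:(1−t) = 1/3:2/3

JZ:ZV = 1/2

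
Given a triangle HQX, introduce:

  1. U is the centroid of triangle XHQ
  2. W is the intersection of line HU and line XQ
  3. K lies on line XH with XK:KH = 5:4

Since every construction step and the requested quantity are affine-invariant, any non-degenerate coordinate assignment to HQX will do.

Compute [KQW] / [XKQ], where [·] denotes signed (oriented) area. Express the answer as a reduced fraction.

[KQW]:[XKQ] = 1/2

Assign H = (0, 0), Q = (1, 0), X = (0, 1) — the answer is frame-independent, so this choice is without loss of generality.
1. U is the centroid of triangle XHQ ⇒ U = (1/3, 1/3)
2. W is the intersection of line HU and line XQ ⇒ W = (1/2, 1/2)
3. K lies on line XH with XK:KH = 5:4 ⇒ K = (0, 4/9)
2·[KQW] = 5/18, 2·[XKQ] = 5/9
[KQW]:[XKQ] = 5/18:5/9 = 1/2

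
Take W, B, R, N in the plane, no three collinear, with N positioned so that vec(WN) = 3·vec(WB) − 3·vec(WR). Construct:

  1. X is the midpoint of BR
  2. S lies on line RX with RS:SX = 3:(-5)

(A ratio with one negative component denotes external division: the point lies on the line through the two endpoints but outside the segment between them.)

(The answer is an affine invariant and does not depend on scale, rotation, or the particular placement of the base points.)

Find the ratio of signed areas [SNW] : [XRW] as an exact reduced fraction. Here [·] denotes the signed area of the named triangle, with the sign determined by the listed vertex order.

Choose coordinates W = (0, 0), B = (1, 0), R = (0, 1), N = (3, -3).
1. X is the midpoint of BR ⇒ X = (1/2, 1/2)
2. S lies on line RX with RS:SX = 3:(-5) ⇒ S = (-3/4, 7/4)
2·[SNW] = -3, 2·[XRW] = 1/2
[SNW]:[XRW] = -3:1/2 = -6

[SNW]:[XRW] = -6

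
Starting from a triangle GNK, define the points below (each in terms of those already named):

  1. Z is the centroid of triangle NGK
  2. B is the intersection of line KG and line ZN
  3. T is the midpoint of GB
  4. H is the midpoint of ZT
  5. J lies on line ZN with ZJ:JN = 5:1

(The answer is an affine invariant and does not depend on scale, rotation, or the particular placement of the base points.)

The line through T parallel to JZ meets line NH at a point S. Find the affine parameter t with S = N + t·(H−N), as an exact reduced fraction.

Assign G = (0, 0), N = (1, 0), K = (0, 1) — the answer is frame-independent, so this choice is without loss of generality.
1. Z is the centroid of triangle NGK ⇒ Z = (1/3, 1/3)
2. B is the intersection of line KG and line ZN ⇒ B = (0, 1/2)
3. T is the midpoint of GB ⇒ T = (0, 1/4)
4. H is the midpoint of ZT ⇒ H = (1/6, 7/24)
5. J lies on line ZN with ZJ:JN = 5:1 ⇒ J = (8/9, 1/18)
through T parallel to JZ: direction (-5/9, 5/18); meets NH at S = (-2/3, 7/12)
S = N + t·(H−N) with t = 2

t = 2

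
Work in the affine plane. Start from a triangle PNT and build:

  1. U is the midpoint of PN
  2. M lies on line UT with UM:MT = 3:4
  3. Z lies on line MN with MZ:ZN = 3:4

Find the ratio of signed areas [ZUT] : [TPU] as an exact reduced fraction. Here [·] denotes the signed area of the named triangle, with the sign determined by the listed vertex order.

[ZUT]:[TPU] = -3/7

Assign P = (0, 0), N = (1, 0), T = (0, 1) — the answer is frame-independent, so this choice is without loss of generality.
1. U is the midpoint of PN ⇒ U = (1/2, 0)
2. M lies on line UT with UM:MT = 3:4 ⇒ M = (2/7, 3/7)
3. Z lies on line MN with MZ:ZN = 3:4 ⇒ Z = (29/49, 12/49)
2·[ZUT] = -3/14, 2·[TPU] = 1/2
[ZUT]:[TPU] = -3/14:1/2 = -3/7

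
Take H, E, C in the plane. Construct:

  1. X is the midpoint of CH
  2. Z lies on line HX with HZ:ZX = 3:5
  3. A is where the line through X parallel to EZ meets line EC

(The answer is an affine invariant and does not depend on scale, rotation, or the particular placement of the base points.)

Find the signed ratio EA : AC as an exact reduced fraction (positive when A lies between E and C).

Work in coordinates with H = (0, 0), E = (1, 0), C = (0, 1).
1. X is the midpoint of CH ⇒ X = (0, 1/2)
2. Z lies on line HX with HZ:ZX = 3:5 ⇒ Z = (0, 3/16)
3. A is where the line through X parallel to EZ meets line EC ⇒ A = (8/13, 5/13)
A = E + t·(C−E) with t = 5/13, so EA:AC = t:(1−t) = 5/13:8/13

EA:AC = 5/8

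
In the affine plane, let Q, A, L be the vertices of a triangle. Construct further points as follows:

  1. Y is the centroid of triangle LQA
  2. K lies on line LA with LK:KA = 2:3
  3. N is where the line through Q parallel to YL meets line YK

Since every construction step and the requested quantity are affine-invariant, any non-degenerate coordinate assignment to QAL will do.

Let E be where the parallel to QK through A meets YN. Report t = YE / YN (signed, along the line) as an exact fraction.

t = 16/5

Set Q = (0, 0), A = (1, 0), L = (0, 1); any affine frame gives the same invariant.
1. Y is the centroid of triangle LQA ⇒ Y = (1/3, 1/3)
2. K lies on line LA with LK:KA = 2:3 ⇒ K = (2/5, 3/5)
3. N is where the line through Q parallel to YL meets line YK ⇒ N = (1/6, -1/3)
through A parallel to QK: direction (2/5, 3/5); meets YN at E = (-1/5, -9/5)
E = Y + t·(N−Y) with t = 16/5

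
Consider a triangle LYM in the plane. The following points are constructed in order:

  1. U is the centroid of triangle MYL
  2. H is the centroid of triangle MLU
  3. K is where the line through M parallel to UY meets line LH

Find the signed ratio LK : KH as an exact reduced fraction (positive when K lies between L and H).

LK:KH = -2

Choose coordinates L = (0, 0), Y = (1, 0), M = (0, 1).
1. U is the centroid of triangle MYL ⇒ U = (1/3, 1/3)
2. H is the centroid of triangle MLU ⇒ H = (1/9, 4/9)
3. K is where the line through M parallel to UY meets line LH ⇒ K = (2/9, 8/9)
K = L + t·(H−L) with t = 2, so LK:KH = t:(1−t) = 2:-1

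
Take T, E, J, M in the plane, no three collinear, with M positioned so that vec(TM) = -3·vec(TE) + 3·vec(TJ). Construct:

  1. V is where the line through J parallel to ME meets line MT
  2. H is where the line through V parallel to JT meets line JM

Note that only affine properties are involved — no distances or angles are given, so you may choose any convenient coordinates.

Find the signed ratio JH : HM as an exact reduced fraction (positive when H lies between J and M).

JH:HM = -4

Work in coordinates with T = (0, 0), E = (1, 0), J = (0, 1), M = (-3, 3).
1. V is where the line through J parallel to ME meets line MT ⇒ V = (-4, 4)
2. H is where the line through V parallel to JT meets line JM ⇒ H = (-4, 11/3)
H = J + t·(M−J) with t = 4/3, so JH:HM = t:(1−t) = 4/3:-1/3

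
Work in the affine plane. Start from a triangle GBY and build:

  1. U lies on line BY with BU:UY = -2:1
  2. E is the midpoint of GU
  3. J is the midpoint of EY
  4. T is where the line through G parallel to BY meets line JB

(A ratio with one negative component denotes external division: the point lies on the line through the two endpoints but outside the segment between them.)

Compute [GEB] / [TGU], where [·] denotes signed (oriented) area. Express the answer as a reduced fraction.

[GEB]:[TGU] = -1/4

Work in coordinates with G = (0, 0), B = (1, 0), Y = (0, 1).
1. U lies on line BY with BU:UY = -2:1 ⇒ U = (-1, 2)
2. E is the midpoint of GU ⇒ E = (-1/2, 1)
3. J is the midpoint of EY ⇒ J = (-1/4, 1)
4. T is where the line through G parallel to BY meets line JB ⇒ T = (-4, 4)
2·[GEB] = -1, 2·[TGU] = 4
[GEB]:[TGU] = -1:4 = -1/4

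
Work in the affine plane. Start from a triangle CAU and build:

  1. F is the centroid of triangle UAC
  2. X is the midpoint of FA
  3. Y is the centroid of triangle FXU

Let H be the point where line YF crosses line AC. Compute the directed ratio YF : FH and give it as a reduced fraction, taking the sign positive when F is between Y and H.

YF:FH = 1/2

Set C = (0, 0), A = (1, 0), U = (0, 1); any affine frame gives the same invariant.
1. F is the centroid of triangle UAC ⇒ F = (1/3, 1/3)
2. X is the midpoint of FA ⇒ X = (2/3, 1/6)
3. Y is the centroid of triangle FXU ⇒ Y = (1/3, 1/2)
line YF meets AC at H = (1/3, 0)
F = Y + t·(H−Y) with t = 1/3, so YF:FH = 1/3:2/3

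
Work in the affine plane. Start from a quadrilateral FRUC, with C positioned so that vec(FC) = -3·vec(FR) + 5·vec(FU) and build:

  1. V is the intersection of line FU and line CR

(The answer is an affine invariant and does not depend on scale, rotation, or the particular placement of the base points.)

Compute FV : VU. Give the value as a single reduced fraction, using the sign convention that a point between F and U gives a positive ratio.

FV:VU = -5

Choose coordinates F = (0, 0), R = (1, 0), U = (0, 1), C = (-3, 5).
1. V is the intersection of line FU and line CR ⇒ V = (0, 5/4)
V = F + t·(U−F) with t = 5/4, so FV:VU = t:(1−t) = 5/4:-1/4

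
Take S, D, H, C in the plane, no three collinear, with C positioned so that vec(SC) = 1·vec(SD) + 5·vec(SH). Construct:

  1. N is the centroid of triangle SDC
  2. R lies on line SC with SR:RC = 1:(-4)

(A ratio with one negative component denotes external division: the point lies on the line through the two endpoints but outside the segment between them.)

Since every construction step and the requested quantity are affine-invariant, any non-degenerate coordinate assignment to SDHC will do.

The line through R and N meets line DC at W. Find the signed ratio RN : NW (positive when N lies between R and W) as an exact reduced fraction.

RN:NW = 3

Assign S = (0, 0), D = (1, 0), H = (0, 1), C = (1, 5) — the answer is frame-independent, so this choice is without loss of generality.
1. N is the centroid of triangle SDC ⇒ N = (2/3, 5/3)
2. R lies on line SC with SR:RC = 1:(-4) ⇒ R = (-1/3, -5/3)
line RN meets DC at W = (1, 25/9)
N = R + t·(W−R) with t = 3/4, so RN:NW = 3/4:1/4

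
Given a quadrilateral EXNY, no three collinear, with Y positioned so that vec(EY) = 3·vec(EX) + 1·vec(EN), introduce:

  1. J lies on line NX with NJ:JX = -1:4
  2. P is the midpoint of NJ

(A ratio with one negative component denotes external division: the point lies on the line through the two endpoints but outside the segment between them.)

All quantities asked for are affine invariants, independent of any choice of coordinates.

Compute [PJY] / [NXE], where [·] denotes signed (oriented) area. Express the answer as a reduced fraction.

[PJY]:[NXE] = 1/2

Assign E = (0, 0), X = (1, 0), N = (0, 1), Y = (3, 1) — the answer is frame-independent, so this choice is without loss of generality.
1. J lies on line NX with NJ:JX = -1:4 ⇒ J = (-1/3, 4/3)
2. P is the midpoint of NJ ⇒ P = (-1/6, 7/6)
2·[PJY] = -1/2, 2·[NXE] = -1
[PJY]:[NXE] = -1/2:-1 = 1/2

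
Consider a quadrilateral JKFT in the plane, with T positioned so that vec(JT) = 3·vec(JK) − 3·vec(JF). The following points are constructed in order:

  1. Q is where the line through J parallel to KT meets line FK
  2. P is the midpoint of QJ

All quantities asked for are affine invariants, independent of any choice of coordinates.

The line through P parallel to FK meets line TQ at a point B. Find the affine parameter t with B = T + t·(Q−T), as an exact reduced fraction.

Assign J = (0, 0), K = (1, 0), F = (0, 1), T = (3, -3) — the answer is frame-independent, so this choice is without loss of generality.
1. Q is where the line through J parallel to KT meets line FK ⇒ Q = (-2, 3)
2. P is the midpoint of QJ ⇒ P = (-1, 3/2)
through P parallel to FK: direction (1, -1); meets TQ at B = (1/2, 0)
B = T + t·(Q−T) with t = 1/2

t = 1/2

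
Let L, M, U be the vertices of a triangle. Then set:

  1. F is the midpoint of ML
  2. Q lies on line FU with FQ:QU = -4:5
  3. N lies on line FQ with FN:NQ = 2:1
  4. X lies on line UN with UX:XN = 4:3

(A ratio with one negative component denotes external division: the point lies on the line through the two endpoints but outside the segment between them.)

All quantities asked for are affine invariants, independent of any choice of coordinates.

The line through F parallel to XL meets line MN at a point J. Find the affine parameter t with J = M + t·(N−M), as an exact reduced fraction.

Set L = (0, 0), M = (1, 0), U = (0, 1); any affine frame gives the same invariant.
1. F is the midpoint of ML ⇒ F = (1/2, 0)
2. Q lies on line FU with FQ:QU = -4:5 ⇒ Q = (5/2, -4)
3. N lies on line FQ with FN:NQ = 2:1 ⇒ N = (11/6, -8/3)
4. X lies on line UN with UX:XN = 4:3 ⇒ X = (22/21, -23/21)
through F parallel to XL: direction (-22/21, 23/21); meets MN at J = (589/474, -184/237)
J = M + t·(N−M) with t = 23/79

t = 23/79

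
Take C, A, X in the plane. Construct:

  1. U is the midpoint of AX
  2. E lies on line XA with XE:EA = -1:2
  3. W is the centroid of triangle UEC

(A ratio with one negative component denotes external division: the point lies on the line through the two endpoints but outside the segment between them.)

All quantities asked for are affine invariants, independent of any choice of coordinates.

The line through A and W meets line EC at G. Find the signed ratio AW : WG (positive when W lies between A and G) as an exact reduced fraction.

Set C = (0, 0), A = (1, 0), X = (0, 1); any affine frame gives the same invariant.
1. U is the midpoint of AX ⇒ U = (1/2, 1/2)
2. E lies on line XA with XE:EA = -1:2 ⇒ E = (-1, 2)
3. W is the centroid of triangle UEC ⇒ W = (-1/6, 5/6)
line AW meets EC at G = (-5/9, 10/9)
W = A + t·(G−A) with t = 3/4, so AW:WG = 3/4:1/4

AW:WG = 3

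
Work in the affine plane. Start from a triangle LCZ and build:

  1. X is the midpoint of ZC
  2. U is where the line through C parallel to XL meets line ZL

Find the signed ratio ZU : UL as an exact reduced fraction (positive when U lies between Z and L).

ZU:UL = -2

Assign L = (0, 0), C = (1, 0), Z = (0, 1) — the answer is frame-independent, so this choice is without loss of generality.
1. X is the midpoint of ZC ⇒ X = (1/2, 1/2)
2. U is where the line through C parallel to XL meets line ZL ⇒ U = (0, -1)
U = Z + t·(L−Z) with t = 2, so ZU:UL = t:(1−t) = 2:-1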